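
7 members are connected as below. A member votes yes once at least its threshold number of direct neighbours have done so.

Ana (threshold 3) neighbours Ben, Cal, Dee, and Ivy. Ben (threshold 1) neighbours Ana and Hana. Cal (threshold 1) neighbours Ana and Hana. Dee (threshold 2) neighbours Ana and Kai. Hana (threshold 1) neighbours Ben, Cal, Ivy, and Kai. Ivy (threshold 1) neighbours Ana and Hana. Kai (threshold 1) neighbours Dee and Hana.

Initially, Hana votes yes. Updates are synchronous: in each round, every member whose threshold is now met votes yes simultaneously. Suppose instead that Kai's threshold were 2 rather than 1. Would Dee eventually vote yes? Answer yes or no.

no

With Kai's threshold at 2:
Round 1 — Hana votes yes (initial).
Round 2 — checking thresholds:
  Ben: 1 of 2 neighbours ≥ 1, votes yes.
  Cal: 1 of 2 neighbours ≥ 1, votes yes.
  Ivy: 1 of 2 neighbours ≥ 1, votes yes.
  Kai: 1 of 2 neighbours < 2, holds.
Round 3 — checking thresholds:
  Ana: 3 of 4 neighbours ≥ 3, votes yes.
  Kai: 1 of 2 neighbours < 2, holds.
Round 4 — no new yes votes; cascade stops.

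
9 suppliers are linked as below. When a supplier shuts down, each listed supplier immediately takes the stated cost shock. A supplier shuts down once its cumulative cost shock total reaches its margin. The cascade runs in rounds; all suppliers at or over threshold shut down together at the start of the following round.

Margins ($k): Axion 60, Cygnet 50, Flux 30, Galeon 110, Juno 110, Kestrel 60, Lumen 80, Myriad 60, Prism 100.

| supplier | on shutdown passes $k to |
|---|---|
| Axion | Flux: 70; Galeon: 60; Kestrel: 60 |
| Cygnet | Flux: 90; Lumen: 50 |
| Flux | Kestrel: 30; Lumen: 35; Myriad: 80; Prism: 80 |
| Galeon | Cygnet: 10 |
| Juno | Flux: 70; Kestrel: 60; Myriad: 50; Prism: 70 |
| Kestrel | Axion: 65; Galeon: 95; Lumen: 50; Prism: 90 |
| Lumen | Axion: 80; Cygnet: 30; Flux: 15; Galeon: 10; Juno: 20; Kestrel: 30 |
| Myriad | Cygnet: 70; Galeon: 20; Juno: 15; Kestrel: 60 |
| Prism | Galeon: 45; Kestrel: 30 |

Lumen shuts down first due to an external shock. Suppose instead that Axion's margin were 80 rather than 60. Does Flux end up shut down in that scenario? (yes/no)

With Axion's margin at 80:
Round 1 — Lumen shuts down (initial).
  Axion: +80 → 80 ≥ 80
  Cygnet: +30 → 30 < 50
  Flux: +15 → 15 < 30
  Galeon: +10 → 10 < 110
  Juno: +20 → 20 < 110
  Kestrel: +30 → 30 < 60
Round 2 — Axion shuts down.
  Flux: +70 → 85 ≥ 30
  Galeon: +60 → 70 < 110
  Kestrel: +60 → 90 ≥ 60
Round 3 — Flux, Kestrel shut down.
  Galeon: +95 → 165 ≥ 110
  Myriad: +80 → 80 ≥ 60
  Prism: +80+90 → 170 ≥ 100
Round 4 — Galeon, Myriad, Prism shut down.
  Cygnet: +10+70 → 110 ≥ 50
  Juno: +15 → 35 < 110
Round 5 — Cygnet shuts down.
No further shutdowns.

yes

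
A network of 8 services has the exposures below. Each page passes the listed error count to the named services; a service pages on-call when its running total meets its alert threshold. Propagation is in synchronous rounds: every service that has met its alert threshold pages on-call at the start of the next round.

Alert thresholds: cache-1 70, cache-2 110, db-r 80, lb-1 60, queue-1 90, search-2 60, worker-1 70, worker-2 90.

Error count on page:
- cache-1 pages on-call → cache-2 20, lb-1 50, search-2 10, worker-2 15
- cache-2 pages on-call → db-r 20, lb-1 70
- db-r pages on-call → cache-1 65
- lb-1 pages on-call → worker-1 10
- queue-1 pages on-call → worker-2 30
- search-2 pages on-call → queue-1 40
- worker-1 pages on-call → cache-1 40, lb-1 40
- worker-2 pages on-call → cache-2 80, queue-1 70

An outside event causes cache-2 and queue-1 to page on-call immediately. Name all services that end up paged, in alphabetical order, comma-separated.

cache-2, lb-1, queue-1

Round 1 — cache-2, queue-1 page on-call (initial).
  db-r: +20 → 20 < 80
  lb-1: +70 → 70 ≥ 60
  worker-2: +30 → 30 < 90
Round 2 — lb-1 pages on-call.
  worker-1: +10 → 10 < 70
No further pages.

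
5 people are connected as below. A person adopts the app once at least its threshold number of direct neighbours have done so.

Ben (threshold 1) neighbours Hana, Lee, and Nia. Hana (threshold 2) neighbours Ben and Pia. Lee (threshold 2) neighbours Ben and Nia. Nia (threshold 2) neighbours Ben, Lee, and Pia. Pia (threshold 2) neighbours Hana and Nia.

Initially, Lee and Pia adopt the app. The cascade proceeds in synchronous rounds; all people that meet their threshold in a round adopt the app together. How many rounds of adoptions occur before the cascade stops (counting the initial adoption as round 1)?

3

Round 1 — Lee, Pia adopt the app (initial).
Round 2 — checking thresholds:
  Ben: 1 of 3 neighbours ≥ 1, adopts the app.
  Hana: 1 of 2 neighbours < 2, not yet.
  Nia: 2 of 3 neighbours ≥ 2, adopts the app.
Round 3 — checking thresholds:
  Hana: 2 of 2 neighbours ≥ 2, adopts the app.
Round 4 — no new adoptions; cascade stops.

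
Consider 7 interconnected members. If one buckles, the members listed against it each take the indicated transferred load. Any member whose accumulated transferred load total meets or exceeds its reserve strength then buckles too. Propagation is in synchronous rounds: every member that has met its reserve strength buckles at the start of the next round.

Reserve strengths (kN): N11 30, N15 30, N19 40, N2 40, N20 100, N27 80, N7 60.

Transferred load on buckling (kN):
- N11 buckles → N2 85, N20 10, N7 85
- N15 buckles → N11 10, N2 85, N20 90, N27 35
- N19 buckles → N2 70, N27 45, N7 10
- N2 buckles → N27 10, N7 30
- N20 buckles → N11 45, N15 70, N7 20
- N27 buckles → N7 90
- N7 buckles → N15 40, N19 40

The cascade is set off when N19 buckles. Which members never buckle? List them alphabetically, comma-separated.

N11, N15, N20, N27, N7

Round 1 — N19 buckles (initial).
  N2: +70 → 70 ≥ 40
  N27: +45 → 45 < 80
  N7: +10 → 10 < 60
Round 2 — N2 buckles.
  N27: +10 → 55 < 80
  N7: +30 → 40 < 60
No further bucklings.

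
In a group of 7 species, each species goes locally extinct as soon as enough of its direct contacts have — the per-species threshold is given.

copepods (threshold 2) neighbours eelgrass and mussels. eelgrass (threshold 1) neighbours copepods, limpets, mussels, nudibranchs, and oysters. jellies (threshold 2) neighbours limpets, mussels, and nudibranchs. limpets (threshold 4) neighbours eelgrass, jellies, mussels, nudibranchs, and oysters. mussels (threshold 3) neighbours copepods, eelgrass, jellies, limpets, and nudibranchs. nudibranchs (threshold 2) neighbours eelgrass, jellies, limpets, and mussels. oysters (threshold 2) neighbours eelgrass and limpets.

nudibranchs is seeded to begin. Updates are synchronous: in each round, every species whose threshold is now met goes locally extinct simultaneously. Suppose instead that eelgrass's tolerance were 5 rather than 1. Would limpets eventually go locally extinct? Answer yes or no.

no

With eelgrass's tolerance at 5:
Round 1 — nudibranchs goes locally extinct (initial).
Round 2 — no new extinctions; cascade stops.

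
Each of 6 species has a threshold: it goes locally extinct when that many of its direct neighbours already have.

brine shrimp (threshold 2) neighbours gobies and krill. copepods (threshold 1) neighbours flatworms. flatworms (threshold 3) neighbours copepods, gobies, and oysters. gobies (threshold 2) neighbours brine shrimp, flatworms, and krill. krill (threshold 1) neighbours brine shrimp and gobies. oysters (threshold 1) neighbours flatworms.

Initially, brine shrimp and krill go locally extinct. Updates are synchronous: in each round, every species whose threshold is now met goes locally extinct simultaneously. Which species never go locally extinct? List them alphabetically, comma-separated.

Round 1 — brine shrimp, krill go locally extinct (initial).
Round 2 — checking thresholds:
  gobies: 2 of 3 neighbours ≥ 2, goes locally extinct.
Round 3 — no new extinctions; cascade stops.

copepods, flatworms, oysters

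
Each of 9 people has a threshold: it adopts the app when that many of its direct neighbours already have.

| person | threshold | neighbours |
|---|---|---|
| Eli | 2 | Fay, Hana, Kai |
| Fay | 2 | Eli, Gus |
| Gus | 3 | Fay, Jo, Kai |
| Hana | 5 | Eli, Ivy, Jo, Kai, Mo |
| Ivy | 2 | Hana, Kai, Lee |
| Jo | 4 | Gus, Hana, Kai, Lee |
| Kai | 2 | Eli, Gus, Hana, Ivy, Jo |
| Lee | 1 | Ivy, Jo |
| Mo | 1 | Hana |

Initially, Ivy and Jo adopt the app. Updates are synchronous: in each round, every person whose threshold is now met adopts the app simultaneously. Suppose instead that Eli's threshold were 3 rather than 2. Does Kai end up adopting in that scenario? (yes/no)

With Eli's threshold at 3:
Round 1 — Ivy, Jo adopt the app (initial).
Round 2 — checking thresholds:
  Gus: 1 of 3 neighbours < 3, below threshold.
  Hana: 2 of 5 neighbours < 5, below threshold.
  Kai: 2 of 5 neighbours ≥ 2, adopts the app.
  Lee: 2 of 2 neighbours ≥ 1, adopts the app.
Round 3 — no new adoptions; cascade stops.

yes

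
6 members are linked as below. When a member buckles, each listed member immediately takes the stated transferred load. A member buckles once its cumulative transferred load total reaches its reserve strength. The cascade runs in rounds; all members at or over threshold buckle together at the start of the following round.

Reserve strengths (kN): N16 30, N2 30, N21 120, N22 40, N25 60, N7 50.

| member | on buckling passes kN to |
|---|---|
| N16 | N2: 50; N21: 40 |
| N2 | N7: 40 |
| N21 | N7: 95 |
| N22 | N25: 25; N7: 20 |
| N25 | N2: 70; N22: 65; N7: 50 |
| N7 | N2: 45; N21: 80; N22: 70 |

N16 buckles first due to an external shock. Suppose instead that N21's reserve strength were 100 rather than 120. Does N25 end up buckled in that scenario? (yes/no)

no

With N21's reserve strength at 100:
Round 1 — N16 buckles (initial).
  N2: +50 → 50 ≥ 30
  N21: +40 → 40 < 100
Round 2 — N2 buckles.
  N7: +40 → 40 < 50
No further bucklings.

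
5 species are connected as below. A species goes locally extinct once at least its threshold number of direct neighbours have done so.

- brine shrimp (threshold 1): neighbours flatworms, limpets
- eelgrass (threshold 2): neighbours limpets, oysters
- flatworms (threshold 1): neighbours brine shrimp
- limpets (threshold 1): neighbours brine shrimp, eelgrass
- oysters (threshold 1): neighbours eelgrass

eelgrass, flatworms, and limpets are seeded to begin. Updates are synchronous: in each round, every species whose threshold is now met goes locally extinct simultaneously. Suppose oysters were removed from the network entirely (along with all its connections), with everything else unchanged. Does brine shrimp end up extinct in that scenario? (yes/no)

yes

With oysters removed:
Round 1 — eelgrass, flatworms, limpets go locally extinct (initial).
Round 2 — checking thresholds:
  brine shrimp: 2 of 2 neighbours ≥ 1, goes locally extinct.
Round 3 — no new extinctions; cascade stops.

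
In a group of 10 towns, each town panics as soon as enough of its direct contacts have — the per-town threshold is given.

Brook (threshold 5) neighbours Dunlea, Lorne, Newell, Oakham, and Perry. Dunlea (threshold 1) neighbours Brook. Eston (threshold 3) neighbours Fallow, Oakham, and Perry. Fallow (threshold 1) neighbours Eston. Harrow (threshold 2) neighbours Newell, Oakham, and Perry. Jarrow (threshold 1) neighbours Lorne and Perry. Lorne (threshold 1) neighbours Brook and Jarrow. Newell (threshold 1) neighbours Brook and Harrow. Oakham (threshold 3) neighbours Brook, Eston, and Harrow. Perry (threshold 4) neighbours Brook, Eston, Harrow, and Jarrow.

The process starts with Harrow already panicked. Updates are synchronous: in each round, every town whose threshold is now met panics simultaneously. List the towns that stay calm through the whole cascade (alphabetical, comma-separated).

Round 1 — Harrow panics (initial).
Round 2 — checking thresholds:
  Newell: 1 of 2 neighbours ≥ 1, panics.
  Oakham: 1 of 3 neighbours < 3, below threshold.
  Perry: 1 of 4 neighbours < 4, below threshold.
Round 3 — no new panics; cascade stops.

Brook, Dunlea, Eston, Fallow, Jarrow, Lorne, Oakham, Perry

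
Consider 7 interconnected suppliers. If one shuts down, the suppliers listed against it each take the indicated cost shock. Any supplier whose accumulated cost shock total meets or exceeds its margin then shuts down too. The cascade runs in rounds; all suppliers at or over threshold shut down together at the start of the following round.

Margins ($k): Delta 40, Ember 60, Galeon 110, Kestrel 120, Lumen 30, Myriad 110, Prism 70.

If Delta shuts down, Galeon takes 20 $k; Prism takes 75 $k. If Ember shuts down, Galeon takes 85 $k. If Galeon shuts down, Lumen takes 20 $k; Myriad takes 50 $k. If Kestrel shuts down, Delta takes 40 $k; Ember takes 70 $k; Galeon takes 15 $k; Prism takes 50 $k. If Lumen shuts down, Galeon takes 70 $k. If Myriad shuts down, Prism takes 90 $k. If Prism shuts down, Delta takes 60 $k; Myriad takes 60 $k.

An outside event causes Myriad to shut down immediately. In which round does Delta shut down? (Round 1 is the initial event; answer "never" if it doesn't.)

3

Round 1 — Myriad shuts down (initial).
  Prism: +90 → 90 ≥ 70
Round 2 — Prism shuts down.
  Delta: +60 → 60 ≥ 40
Round 3 — Delta shuts down.
  Galeon: +20 → 20 < 110
No further shutdowns.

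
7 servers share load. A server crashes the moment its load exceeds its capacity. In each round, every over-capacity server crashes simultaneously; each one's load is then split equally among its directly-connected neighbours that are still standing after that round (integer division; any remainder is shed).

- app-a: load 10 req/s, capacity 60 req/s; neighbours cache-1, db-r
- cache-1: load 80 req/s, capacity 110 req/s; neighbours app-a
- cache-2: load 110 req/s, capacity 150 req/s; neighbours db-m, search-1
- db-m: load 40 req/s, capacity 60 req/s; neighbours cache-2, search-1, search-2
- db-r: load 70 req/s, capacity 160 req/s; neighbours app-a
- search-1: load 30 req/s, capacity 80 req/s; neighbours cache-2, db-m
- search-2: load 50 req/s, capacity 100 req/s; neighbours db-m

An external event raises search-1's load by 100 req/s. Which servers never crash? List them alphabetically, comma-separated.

app-a, cache-1, db-r

Round 1 — search-1 at 130 > 80. search-1 crashes.
  search-1 sheds 130 req/s to cache-2, db-m: 65 each.
    cache-2: 110+65 = 175 > 150
    db-m: 40+65 = 105 > 60
Round 2 — cache-2, db-m crash.
  cache-2 sheds 175 req/s: no online neighbours, lost.
  db-m sheds 105 req/s to search-2: 105 each.
    search-2: 50+105 = 155 > 100
Round 3 — search-2 crashes.
  search-2 sheds 155 req/s: no online neighbours, lost.
No further crashes.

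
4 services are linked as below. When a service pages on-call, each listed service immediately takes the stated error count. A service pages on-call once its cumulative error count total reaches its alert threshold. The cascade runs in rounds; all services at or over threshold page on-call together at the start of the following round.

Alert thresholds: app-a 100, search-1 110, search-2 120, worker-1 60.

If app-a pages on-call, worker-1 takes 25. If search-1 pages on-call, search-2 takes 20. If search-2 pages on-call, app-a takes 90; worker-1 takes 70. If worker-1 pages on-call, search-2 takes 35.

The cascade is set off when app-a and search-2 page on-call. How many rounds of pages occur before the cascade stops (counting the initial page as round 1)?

2

Round 1 — app-a, search-2 page on-call (initial).
  worker-1: +25+70 → 95 ≥ 60
Round 2 — worker-1 pages on-call.
No further pages.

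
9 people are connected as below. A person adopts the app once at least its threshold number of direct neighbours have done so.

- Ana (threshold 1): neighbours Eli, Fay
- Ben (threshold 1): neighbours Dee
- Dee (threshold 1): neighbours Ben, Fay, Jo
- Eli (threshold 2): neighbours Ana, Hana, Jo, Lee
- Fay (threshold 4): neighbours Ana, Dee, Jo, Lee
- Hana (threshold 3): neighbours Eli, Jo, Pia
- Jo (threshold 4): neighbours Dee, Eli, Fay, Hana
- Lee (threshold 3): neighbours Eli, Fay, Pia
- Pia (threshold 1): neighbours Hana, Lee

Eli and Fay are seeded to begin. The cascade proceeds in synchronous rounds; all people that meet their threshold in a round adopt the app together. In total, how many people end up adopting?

Round 1 — Eli, Fay adopt the app (initial).
Round 2 — checking thresholds:
  Ana: 2 of 2 neighbours ≥ 1, adopts the app.
  Dee: 1 of 3 neighbours ≥ 1, adopts the app.
  Hana: 1 of 3 neighbours < 3, holds.
  Jo: 2 of 4 neighbours < 4, holds.
  Lee: 2 of 3 neighbours < 3, holds.
Round 3 — checking thresholds:
  Ben: 1 of 1 neighbours ≥ 1, adopts the app.
  Hana: 1 of 3 neighbours < 3, holds.
  Jo: 3 of 4 neighbours < 4, holds.
  Lee: 2 of 3 neighbours < 3, holds.
Round 4 — no new adoptions; cascade stops.

5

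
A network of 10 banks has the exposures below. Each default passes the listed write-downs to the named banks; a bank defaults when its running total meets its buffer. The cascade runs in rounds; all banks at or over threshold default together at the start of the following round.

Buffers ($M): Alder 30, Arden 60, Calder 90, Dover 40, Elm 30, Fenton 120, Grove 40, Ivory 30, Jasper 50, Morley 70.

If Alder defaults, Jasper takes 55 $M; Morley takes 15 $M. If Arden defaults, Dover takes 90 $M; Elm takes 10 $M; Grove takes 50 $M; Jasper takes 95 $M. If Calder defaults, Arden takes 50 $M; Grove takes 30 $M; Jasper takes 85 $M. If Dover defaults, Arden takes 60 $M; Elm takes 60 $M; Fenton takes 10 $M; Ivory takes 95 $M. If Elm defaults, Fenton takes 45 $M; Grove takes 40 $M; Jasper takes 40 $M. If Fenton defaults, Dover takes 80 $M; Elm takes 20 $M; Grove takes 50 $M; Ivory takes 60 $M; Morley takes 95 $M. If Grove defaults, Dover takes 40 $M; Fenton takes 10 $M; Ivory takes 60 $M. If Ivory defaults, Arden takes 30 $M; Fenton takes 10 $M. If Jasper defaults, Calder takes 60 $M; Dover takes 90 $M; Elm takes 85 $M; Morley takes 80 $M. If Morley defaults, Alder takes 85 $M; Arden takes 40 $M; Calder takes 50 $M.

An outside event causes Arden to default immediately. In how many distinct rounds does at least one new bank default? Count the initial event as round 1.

Round 1 — Arden defaults (initial).
  Dover: +90 → 90 ≥ 40
  Elm: +10 → 10 < 30
  Grove: +50 → 50 ≥ 40
  Jasper: +95 → 95 ≥ 50
Round 2 — Dover, Grove, Jasper default.
  Calder: +60 → 60 < 90
  Elm: +60+85 → 155 ≥ 30
  Fenton: +10+10 → 20 < 120
  Ivory: +95+60 → 155 ≥ 30
  Morley: +80 → 80 ≥ 70
Round 3 — Elm, Ivory, Morley default.
  Alder: +85 → 85 ≥ 30
  Calder: +50 → 110 ≥ 90
  Fenton: +45+10 → 75 < 120
Round 4 — Alder, Calder default.
No further defaults.

4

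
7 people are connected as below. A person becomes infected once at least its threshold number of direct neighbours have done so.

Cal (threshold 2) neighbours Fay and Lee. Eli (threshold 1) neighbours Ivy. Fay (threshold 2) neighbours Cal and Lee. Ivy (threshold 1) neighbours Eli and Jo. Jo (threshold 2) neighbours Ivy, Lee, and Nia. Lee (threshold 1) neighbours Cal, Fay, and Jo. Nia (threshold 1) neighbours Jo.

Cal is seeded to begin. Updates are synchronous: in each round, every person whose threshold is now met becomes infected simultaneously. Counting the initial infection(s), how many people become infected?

Round 1 — Cal becomes infected (initial).
Round 2 — checking thresholds:
  Fay: 1 of 2 neighbours < 2, holds.
  Lee: 1 of 3 neighbours ≥ 1, becomes infected.
Round 3 — checking thresholds:
  Fay: 2 of 2 neighbours ≥ 2, becomes infected.
  Jo: 1 of 3 neighbours < 2, holds.
Round 4 — no new infections; cascade stops.

3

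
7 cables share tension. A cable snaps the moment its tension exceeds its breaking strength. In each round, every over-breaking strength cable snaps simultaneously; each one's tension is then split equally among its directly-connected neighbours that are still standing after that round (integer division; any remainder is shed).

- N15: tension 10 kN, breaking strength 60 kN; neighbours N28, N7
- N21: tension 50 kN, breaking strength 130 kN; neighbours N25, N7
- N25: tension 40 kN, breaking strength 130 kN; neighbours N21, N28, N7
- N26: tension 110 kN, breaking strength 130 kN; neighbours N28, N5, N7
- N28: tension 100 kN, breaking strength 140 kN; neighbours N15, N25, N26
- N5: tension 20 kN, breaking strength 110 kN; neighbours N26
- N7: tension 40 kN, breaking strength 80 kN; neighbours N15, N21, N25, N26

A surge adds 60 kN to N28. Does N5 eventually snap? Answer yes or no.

Round 1 — N28 at 160 > 140. N28 snaps.
  N28 sheds 160 kN to N15, N25, N26: 53 each (1 lost).
    N15: 10+53 = 63 > 60
    N25: 40+53 = 93 ≤ 130
    N26: 110+53 = 163 > 130
Round 2 — N15, N26 snap.
  N15 sheds 63 kN to N7: 63 each.
    N7: 40+63 = 103 > 80
  N26 sheds 163 kN to N5, N7: 81 each (1 lost).
    N5: 20+81 = 101 ≤ 110
    N7: 103+81 = 184 > 80
Round 3 — N7 snaps.
  N7 sheds 184 kN to N21, N25: 92 each.
    N21: 50+92 = 142 > 130
    N25: 93+92 = 185 > 130
Round 4 — N21, N25 snap.
  N21 sheds 142 kN: no online neighbours, lost.
  N25 sheds 185 kN: no online neighbours, lost.
No further breaks.

no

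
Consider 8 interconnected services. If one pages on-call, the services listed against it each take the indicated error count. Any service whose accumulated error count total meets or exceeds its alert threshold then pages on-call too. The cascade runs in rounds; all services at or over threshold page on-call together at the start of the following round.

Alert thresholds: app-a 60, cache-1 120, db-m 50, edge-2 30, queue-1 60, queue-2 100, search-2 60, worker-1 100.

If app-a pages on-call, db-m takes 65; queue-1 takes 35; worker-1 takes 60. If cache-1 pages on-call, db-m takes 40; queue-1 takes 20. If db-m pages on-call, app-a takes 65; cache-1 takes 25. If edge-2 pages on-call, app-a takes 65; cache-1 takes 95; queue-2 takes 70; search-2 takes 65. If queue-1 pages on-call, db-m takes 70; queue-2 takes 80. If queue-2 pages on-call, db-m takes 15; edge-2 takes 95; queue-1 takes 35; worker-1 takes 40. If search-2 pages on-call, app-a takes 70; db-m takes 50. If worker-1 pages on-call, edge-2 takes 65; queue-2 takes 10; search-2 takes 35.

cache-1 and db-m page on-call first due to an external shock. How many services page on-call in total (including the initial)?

3

Round 1 — cache-1, db-m page on-call (initial).
  app-a: +65 → 65 ≥ 60
  queue-1: +20 → 20 < 60
Round 2 — app-a pages on-call.
  queue-1: +35 → 55 < 60
  worker-1: +60 → 60 < 100
No further pages.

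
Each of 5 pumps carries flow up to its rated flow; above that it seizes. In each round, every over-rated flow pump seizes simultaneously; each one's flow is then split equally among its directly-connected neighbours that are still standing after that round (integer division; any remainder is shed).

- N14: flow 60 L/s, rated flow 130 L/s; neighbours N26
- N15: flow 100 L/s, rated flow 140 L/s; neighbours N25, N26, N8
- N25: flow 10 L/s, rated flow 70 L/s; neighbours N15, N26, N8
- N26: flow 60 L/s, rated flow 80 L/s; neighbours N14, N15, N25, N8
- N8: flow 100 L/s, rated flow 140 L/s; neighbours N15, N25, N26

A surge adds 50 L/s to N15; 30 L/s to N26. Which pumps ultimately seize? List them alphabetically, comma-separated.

Round 1 — N15 at 150 > 140; N26 at 90 > 80. N15, N26 seize.
  N15 sheds 150 L/s to N25, N8: 75 each.
    N25: 10+75 = 85 > 70
    N8: 100+75 = 175 > 140
  N26 sheds 90 L/s to N14, N25, N8: 30 each.
    N14: 60+30 = 90 ≤ 130
    N25: 85+30 = 115 > 70
    N8: 175+30 = 205 > 140
Round 2 — N25, N8 seize.
  N25 sheds 115 L/s: no online neighbours, lost.
  N8 sheds 205 L/s: no online neighbours, lost.
No further seizures.

N15, N25, N26, N8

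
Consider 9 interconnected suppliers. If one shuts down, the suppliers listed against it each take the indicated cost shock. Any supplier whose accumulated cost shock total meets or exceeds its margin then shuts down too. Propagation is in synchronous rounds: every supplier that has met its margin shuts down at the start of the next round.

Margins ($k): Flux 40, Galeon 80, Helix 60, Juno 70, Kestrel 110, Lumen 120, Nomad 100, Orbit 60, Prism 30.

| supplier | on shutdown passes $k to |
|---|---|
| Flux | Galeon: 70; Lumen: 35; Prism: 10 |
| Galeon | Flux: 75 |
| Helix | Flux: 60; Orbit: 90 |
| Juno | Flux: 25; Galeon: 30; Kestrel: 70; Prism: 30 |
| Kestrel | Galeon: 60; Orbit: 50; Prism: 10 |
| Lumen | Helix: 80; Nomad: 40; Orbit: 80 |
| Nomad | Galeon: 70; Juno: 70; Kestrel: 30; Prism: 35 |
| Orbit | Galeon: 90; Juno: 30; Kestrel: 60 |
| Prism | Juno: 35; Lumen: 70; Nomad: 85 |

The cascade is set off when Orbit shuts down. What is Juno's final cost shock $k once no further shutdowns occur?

Round 1 — Orbit shuts down (initial).
  Galeon: +90 → 90 ≥ 80
  Juno: +30 → 30 < 70
  Kestrel: +60 → 60 < 110
Round 2 — Galeon shuts down.
  Flux: +75 → 75 ≥ 40
Round 3 — Flux shuts down.
  Lumen: +35 → 35 < 120
  Prism: +10 → 10 < 30
No further shutdowns.

30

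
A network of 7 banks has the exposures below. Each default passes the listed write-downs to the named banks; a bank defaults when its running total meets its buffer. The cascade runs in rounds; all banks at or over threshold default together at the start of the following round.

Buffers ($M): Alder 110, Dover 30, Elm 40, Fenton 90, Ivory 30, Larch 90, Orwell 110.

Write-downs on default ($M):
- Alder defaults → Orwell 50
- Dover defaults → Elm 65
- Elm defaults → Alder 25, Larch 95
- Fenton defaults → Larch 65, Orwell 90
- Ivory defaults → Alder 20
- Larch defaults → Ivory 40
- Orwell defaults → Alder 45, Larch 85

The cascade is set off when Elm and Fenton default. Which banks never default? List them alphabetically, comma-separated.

Alder, Dover, Orwell

Round 1 — Elm, Fenton default (initial).
  Alder: +25 → 25 < 110
  Larch: +95+65 → 160 ≥ 90
  Orwell: +90 → 90 < 110
Round 2 — Larch defaults.
  Ivory: +40 → 40 ≥ 30
Round 3 — Ivory defaults.
  Alder: +20 → 45 < 110
No further defaults.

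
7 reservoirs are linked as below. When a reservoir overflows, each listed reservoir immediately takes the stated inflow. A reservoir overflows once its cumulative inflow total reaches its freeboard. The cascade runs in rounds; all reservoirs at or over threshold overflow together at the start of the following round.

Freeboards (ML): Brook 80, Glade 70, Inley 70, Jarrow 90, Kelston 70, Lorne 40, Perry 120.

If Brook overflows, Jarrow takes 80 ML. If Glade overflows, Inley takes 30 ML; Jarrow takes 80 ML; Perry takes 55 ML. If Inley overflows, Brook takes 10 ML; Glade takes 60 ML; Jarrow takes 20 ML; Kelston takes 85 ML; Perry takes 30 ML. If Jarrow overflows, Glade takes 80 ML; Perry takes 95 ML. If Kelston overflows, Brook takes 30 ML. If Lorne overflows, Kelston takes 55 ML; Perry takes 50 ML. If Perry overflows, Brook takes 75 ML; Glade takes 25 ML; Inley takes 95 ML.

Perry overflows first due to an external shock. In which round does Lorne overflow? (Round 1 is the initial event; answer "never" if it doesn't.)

never

Round 1 — Perry overflows (initial).
  Brook: +75 → 75 < 80
  Glade: +25 → 25 < 70
  Inley: +95 → 95 ≥ 70
Round 2 — Inley overflows.
  Brook: +10 → 85 ≥ 80
  Glade: +60 → 85 ≥ 70
  Jarrow: +20 → 20 < 90
  Kelston: +85 → 85 ≥ 70
Round 3 — Brook, Glade, Kelston overflow.
  Jarrow: +80+80 → 180 ≥ 90
Round 4 — Jarrow overflows.
No further overflows.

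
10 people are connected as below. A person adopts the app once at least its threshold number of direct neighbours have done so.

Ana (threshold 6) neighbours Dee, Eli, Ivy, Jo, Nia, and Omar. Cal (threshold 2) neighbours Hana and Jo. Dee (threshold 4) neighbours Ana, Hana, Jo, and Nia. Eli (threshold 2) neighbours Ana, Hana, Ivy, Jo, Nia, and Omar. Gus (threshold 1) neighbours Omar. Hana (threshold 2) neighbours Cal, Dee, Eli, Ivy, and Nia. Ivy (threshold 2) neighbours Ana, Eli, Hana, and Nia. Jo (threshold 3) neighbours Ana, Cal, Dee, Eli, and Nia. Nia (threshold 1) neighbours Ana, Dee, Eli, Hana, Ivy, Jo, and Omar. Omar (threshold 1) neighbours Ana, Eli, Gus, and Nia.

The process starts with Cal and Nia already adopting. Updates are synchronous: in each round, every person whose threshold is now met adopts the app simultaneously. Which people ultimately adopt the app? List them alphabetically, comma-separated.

Round 1 — Cal, Nia adopt the app (initial).
Round 2 — checking thresholds:
  Ana: 1 of 6 neighbours < 6, below threshold.
  Dee: 1 of 4 neighbours < 4, below threshold.
  Eli: 1 of 6 neighbours < 2, below threshold.
  Hana: 2 of 5 neighbours ≥ 2, adopts the app.
  Ivy: 1 of 4 neighbours < 2, below threshold.
  Jo: 2 of 5 neighbours < 3, below threshold.
  Omar: 1 of 4 neighbours ≥ 1, adopts the app.
Round 3 — checking thresholds:
  Ana: 2 of 6 neighbours < 6, below threshold.
  Dee: 2 of 4 neighbours < 4, below threshold.
  Eli: 3 of 6 neighbours ≥ 2, adopts the app.
  Gus: 1 of 1 neighbours ≥ 1, adopts the app.
  Ivy: 2 of 4 neighbours ≥ 2, adopts the app.
  Jo: 2 of 5 neighbours < 3, below threshold.
Round 4 — checking thresholds:
  Ana: 4 of 6 neighbours < 6, below threshold.
  Dee: 2 of 4 neighbours < 4, below threshold.
  Jo: 3 of 5 neighbours ≥ 3, adopts the app.
Round 5 — no new adoptions; cascade stops.

Cal, Eli, Gus, Hana, Ivy, Jo, Nia, Omar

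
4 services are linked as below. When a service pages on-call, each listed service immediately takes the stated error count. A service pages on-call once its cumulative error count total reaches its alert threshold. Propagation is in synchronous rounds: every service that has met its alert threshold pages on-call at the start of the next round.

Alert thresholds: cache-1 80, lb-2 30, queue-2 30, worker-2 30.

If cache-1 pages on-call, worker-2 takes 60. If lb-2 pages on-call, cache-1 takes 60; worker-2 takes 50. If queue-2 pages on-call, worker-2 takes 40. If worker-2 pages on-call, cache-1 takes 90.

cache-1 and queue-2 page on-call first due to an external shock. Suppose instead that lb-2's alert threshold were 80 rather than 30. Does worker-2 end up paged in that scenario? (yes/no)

With lb-2's alert threshold at 80:
Round 1 — cache-1, queue-2 page on-call (initial).
  worker-2: +60+40 → 100 ≥ 30
Round 2 — worker-2 pages on-call.
No further pages.

yes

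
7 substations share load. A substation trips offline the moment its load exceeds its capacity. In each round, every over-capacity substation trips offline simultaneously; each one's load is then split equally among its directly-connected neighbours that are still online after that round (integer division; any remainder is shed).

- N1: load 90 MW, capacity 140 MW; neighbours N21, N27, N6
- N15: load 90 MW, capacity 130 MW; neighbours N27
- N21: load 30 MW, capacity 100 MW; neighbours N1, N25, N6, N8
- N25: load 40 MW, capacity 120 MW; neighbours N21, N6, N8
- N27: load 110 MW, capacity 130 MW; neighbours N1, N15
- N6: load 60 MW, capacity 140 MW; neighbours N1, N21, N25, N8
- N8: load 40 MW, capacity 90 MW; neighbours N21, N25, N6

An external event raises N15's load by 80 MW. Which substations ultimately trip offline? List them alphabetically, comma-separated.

N1, N15, N21, N25, N27, N6, N8

Round 1 — N15 at 170 > 130. N15 trips offline.
  N15 sheds 170 MW to N27: 170 each.
    N27: 110+170 = 280 > 130
Round 2 — N27 trips offline.
  N27 sheds 280 MW to N1: 280 each.
    N1: 90+280 = 370 > 140
Round 3 — N1 trips offline.
  N1 sheds 370 MW to N21, N6: 185 each.
    N21: 30+185 = 215 > 100
    N6: 60+185 = 245 > 140
Round 4 — N21, N6 trip offline.
  N21 sheds 215 MW to N25, N8: 107 each (1 lost).
    N25: 40+107 = 147 > 120
    N8: 40+107 = 147 > 90
  N6 sheds 245 MW to N25, N8: 122 each (1 lost).
    N25: 147+122 = 269 > 120
    N8: 147+122 = 269 > 90
Round 5 — N25, N8 trip offline.
  N25 sheds 269 MW: no online neighbours, lost.
  N8 sheds 269 MW: no online neighbours, lost.
No further trips.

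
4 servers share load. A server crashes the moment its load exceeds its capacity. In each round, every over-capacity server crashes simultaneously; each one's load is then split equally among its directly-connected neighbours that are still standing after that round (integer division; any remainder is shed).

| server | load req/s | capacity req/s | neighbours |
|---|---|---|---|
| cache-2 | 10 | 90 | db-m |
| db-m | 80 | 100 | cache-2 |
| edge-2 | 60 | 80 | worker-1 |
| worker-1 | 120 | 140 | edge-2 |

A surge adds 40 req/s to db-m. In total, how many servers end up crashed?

Round 1 — db-m at 120 > 100. db-m crashes.
  db-m sheds 120 req/s to cache-2: 120 each.
    cache-2: 10+120 = 130 > 90
Round 2 — cache-2 crashes.
  cache-2 sheds 130 req/s: no online neighbours, lost.
No further crashes.

2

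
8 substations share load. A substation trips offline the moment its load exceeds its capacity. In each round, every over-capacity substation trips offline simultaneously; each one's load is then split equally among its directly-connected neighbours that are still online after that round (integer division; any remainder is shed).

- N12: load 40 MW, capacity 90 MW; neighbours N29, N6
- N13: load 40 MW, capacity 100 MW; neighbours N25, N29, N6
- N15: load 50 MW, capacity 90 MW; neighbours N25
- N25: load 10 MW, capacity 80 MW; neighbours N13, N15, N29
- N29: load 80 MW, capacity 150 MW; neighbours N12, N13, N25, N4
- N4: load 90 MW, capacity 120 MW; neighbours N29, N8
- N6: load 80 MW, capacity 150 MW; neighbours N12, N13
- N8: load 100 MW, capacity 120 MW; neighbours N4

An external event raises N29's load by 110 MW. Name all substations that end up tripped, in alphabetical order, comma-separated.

Round 1 — N29 at 190 > 150. N29 trips offline.
  N29 sheds 190 MW to N12, N13, N25, N4: 47 each (2 lost).
    N12: 40+47 = 87 ≤ 90
    N13: 40+47 = 87 ≤ 100
    N25: 10+47 = 57 ≤ 80
    N4: 90+47 = 137 > 120
Round 2 — N4 trips offline.
  N4 sheds 137 MW to N8: 137 each.
    N8: 100+137 = 237 > 120
Round 3 — N8 trips offline.
  N8 sheds 237 MW: no online neighbours, lost.
No further trips.

N29, N4, N8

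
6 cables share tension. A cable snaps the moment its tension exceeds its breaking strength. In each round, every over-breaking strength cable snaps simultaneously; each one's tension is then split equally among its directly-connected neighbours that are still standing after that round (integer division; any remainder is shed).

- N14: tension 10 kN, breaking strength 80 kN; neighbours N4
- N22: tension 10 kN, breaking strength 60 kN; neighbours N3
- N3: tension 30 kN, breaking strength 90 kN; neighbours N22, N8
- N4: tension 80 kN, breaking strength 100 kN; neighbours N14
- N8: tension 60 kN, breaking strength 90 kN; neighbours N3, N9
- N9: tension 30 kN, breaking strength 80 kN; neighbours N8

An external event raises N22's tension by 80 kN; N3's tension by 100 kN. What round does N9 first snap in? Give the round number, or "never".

3

Round 1 — N22 at 90 > 60; N3 at 130 > 90. N22, N3 snap.
  N22 sheds 90 kN: no online neighbours, lost.
  N3 sheds 130 kN to N8: 130 each.
    N8: 60+130 = 190 > 90
Round 2 — N8 snaps.
  N8 sheds 190 kN to N9: 190 each.
    N9: 30+190 = 220 > 80
Round 3 — N9 snaps.
  N9 sheds 220 kN: no online neighbours, lost.
No further breaks.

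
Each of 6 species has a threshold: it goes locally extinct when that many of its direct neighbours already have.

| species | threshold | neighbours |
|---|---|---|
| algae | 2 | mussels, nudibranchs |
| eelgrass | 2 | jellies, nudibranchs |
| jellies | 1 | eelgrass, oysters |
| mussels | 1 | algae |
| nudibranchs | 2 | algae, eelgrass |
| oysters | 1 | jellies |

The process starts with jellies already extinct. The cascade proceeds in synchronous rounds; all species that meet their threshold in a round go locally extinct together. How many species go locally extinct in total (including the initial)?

Round 1 — jellies goes locally extinct (initial).
Round 2 — checking thresholds:
  eelgrass: 1 of 2 neighbours < 2, holds.
  oysters: 1 of 1 neighbours ≥ 1, goes locally extinct.
Round 3 — no new extinctions; cascade stops.

2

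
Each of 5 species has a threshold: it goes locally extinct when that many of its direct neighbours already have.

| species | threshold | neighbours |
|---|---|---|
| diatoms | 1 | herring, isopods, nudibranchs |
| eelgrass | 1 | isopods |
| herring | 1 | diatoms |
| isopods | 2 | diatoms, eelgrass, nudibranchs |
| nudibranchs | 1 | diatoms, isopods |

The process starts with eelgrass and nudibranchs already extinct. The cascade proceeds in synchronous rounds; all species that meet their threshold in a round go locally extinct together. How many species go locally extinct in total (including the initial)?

5

Round 1 — eelgrass, nudibranchs go locally extinct (initial).
Round 2 — checking thresholds:
  diatoms: 1 of 3 neighbours ≥ 1, goes locally extinct.
  isopods: 2 of 3 neighbours ≥ 2, goes locally extinct.
Round 3 — checking thresholds:
  herring: 1 of 1 neighbours ≥ 1, goes locally extinct.
Round 4 — no new extinctions; cascade stops.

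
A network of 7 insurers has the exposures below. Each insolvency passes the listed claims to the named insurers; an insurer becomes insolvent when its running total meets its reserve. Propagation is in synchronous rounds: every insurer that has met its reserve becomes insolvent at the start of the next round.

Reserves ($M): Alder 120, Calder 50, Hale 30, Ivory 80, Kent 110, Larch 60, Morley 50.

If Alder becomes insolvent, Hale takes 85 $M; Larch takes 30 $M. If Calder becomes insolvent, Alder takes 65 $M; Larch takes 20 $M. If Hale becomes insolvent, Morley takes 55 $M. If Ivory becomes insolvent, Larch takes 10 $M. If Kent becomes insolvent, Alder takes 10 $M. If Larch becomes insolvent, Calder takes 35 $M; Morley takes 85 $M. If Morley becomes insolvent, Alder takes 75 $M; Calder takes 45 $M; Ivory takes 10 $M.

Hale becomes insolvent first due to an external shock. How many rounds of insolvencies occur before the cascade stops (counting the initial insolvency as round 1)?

2

Round 1 — Hale becomes insolvent (initial).
  Morley: +55 → 55 ≥ 50
Round 2 — Morley becomes insolvent.
  Alder: +75 → 75 < 120
  Calder: +45 → 45 < 50
  Ivory: +10 → 10 < 80
No further insolvencies.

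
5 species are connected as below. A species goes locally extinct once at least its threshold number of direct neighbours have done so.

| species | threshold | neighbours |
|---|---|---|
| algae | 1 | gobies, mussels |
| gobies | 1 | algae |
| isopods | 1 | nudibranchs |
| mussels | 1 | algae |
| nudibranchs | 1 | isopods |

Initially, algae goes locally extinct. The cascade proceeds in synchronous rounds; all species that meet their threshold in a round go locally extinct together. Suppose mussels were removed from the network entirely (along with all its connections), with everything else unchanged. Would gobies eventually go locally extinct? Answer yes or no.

With mussels removed:
Round 1 — algae goes locally extinct (initial).
Round 2 — checking thresholds:
  gobies: 1 of 1 neighbours ≥ 1, goes locally extinct.
Round 3 — no new extinctions; cascade stops.

yes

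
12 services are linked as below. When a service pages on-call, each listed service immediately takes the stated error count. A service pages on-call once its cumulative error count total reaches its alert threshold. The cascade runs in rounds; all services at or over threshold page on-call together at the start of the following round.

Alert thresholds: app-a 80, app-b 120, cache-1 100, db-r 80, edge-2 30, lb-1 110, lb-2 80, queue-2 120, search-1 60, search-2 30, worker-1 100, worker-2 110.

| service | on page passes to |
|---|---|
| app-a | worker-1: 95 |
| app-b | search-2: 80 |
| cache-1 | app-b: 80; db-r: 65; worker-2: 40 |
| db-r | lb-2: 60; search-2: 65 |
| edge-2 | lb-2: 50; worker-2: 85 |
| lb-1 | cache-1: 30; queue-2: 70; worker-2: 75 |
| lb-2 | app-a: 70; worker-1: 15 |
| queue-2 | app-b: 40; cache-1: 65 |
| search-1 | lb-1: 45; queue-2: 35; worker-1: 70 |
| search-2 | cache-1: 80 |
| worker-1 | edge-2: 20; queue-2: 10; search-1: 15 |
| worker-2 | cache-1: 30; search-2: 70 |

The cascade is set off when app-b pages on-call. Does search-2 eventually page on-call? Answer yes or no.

yes

Round 1 — app-b pages on-call (initial).
  search-2: +80 → 80 ≥ 30
Round 2 — search-2 pages on-call.
  cache-1: +80 → 80 < 100
No further pages.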